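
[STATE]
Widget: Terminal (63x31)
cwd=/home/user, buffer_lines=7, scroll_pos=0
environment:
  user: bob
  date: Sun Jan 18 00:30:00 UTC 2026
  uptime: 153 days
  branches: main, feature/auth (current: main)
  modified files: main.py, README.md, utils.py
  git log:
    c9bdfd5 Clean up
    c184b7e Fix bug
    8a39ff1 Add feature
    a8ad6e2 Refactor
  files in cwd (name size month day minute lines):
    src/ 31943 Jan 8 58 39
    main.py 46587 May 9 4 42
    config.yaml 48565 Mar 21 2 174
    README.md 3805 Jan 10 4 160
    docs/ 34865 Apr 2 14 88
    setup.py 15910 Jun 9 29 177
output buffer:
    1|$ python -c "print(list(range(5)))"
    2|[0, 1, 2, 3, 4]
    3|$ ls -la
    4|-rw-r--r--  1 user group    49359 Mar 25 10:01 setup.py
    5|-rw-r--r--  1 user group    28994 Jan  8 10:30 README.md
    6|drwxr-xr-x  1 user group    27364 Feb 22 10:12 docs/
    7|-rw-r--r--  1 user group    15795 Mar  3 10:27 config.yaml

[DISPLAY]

$ python -c "print(list(range(5)))"                            
[0, 1, 2, 3, 4]                                                
$ ls -la                                                       
-rw-r--r--  1 user group    49359 Mar 25 10:01 setup.py        
-rw-r--r--  1 user group    28994 Jan  8 10:30 README.md       
drwxr-xr-x  1 user group    27364 Feb 22 10:12 docs/           
-rw-r--r--  1 user group    15795 Mar  3 10:27 config.yaml     
$ █                                                            
                                                               
                                                               
                                                               
                                                               
                                                               
                                                               
                                                               
                                                               
                                                               
                                                               
                                                               
                                                               
                                                               
                                                               
                                                               
                                                               
                                                               
                                                               
                                                               
                                                               
                                                               
                                                               
                                                               


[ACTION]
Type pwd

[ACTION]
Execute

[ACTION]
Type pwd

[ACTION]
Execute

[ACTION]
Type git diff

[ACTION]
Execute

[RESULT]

$ python -c "print(list(range(5)))"                            
[0, 1, 2, 3, 4]                                                
$ ls -la                                                       
-rw-r--r--  1 user group    49359 Mar 25 10:01 setup.py        
-rw-r--r--  1 user group    28994 Jan  8 10:30 README.md       
drwxr-xr-x  1 user group    27364 Feb 22 10:12 docs/           
-rw-r--r--  1 user group    15795 Mar  3 10:27 config.yaml     
$ pwd                                                          
/home/user                                                     
$ pwd                                                          
/home/user                                                     
$ git diff                                                     
diff --git a/main.py b/main.py                                 
--- a/main.py                                                  
+++ b/main.py                                                  
@@ -1,3 +1,4 @@                                                
+# updated                                                     
 import sys                                                    
$ █                                                            
                                                               
                                                               
                                                               
                                                               
                                                               
                                                               
                                                               
                                                               
                                                               
                                                               
                                                               
                                                               


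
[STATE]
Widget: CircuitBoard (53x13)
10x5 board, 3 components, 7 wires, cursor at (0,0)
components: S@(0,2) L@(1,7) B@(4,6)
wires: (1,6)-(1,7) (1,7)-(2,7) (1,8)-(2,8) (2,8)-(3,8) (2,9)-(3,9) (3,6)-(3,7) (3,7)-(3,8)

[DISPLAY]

   0 1 2 3 4 5 6 7 8 9                               
0  [.]      S                                        
                                                     
1                           · ─ L   ·                
                                │   │                
2                               ·   ·   ·            
                                    │   │            
3                           · ─ · ─ ·   ·            
                                                     
4                           B                        
Cursor: (0,0)                                        
                                                     
                                                     


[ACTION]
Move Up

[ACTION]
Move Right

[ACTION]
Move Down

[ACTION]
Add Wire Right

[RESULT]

   0 1 2 3 4 5 6 7 8 9                               
0           S                                        
                                                     
1      [.]─ ·               · ─ L   ·                
                                │   │                
2                               ·   ·   ·            
                                    │   │            
3                           · ─ · ─ ·   ·            
                                                     
4                           B                        
Cursor: (1,1)                                        
                                                     
                                                     


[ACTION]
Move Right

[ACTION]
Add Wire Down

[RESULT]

   0 1 2 3 4 5 6 7 8 9                               
0           S                                        
                                                     
1       · ─[.]              · ─ L   ·                
            │                   │   │                
2           ·                   ·   ·   ·            
                                    │   │            
3                           · ─ · ─ ·   ·            
                                                     
4                           B                        
Cursor: (1,2)                                        
                                                     
                                                     


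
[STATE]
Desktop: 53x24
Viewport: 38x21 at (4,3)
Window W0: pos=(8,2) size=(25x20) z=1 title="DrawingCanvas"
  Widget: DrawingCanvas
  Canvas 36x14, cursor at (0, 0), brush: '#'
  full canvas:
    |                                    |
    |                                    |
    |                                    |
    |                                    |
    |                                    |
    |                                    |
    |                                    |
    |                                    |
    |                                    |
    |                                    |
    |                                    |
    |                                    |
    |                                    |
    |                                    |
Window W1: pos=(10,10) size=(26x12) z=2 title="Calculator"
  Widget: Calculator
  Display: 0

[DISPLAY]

    ┃ DrawingCanvas         ┃         
    ┠───────────────────────┨         
    ┃+                      ┃         
    ┃                       ┃         
    ┃                       ┃         
    ┃                       ┃         
    ┃                       ┃         
    ┃ ┏━━━━━━━━━━━━━━━━━━━━━━━━┓      
    ┃ ┃ Calculator             ┃      
    ┃ ┠────────────────────────┨      
    ┃ ┃                       0┃      
    ┃ ┃┌───┬───┬───┬───┐       ┃      
    ┃ ┃│ 7 │ 8 │ 9 │ ÷ │       ┃      
    ┃ ┃├───┼───┼───┼───┤       ┃      
    ┃ ┃│ 4 │ 5 │ 6 │ × │       ┃      
    ┃ ┃├───┼───┼───┼───┤       ┃      
    ┃ ┃│ 1 │ 2 │ 3 │ - │       ┃      
    ┃ ┃└───┴───┴───┴───┘       ┃      
    ┗━┗━━━━━━━━━━━━━━━━━━━━━━━━┛      
                                      
                                      


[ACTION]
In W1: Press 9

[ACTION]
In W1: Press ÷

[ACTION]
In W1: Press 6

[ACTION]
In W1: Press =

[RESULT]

    ┃ DrawingCanvas         ┃         
    ┠───────────────────────┨         
    ┃+                      ┃         
    ┃                       ┃         
    ┃                       ┃         
    ┃                       ┃         
    ┃                       ┃         
    ┃ ┏━━━━━━━━━━━━━━━━━━━━━━━━┓      
    ┃ ┃ Calculator             ┃      
    ┃ ┠────────────────────────┨      
    ┃ ┃                     1.5┃      
    ┃ ┃┌───┬───┬───┬───┐       ┃      
    ┃ ┃│ 7 │ 8 │ 9 │ ÷ │       ┃      
    ┃ ┃├───┼───┼───┼───┤       ┃      
    ┃ ┃│ 4 │ 5 │ 6 │ × │       ┃      
    ┃ ┃├───┼───┼───┼───┤       ┃      
    ┃ ┃│ 1 │ 2 │ 3 │ - │       ┃      
    ┃ ┃└───┴───┴───┴───┘       ┃      
    ┗━┗━━━━━━━━━━━━━━━━━━━━━━━━┛      
                                      
                                      


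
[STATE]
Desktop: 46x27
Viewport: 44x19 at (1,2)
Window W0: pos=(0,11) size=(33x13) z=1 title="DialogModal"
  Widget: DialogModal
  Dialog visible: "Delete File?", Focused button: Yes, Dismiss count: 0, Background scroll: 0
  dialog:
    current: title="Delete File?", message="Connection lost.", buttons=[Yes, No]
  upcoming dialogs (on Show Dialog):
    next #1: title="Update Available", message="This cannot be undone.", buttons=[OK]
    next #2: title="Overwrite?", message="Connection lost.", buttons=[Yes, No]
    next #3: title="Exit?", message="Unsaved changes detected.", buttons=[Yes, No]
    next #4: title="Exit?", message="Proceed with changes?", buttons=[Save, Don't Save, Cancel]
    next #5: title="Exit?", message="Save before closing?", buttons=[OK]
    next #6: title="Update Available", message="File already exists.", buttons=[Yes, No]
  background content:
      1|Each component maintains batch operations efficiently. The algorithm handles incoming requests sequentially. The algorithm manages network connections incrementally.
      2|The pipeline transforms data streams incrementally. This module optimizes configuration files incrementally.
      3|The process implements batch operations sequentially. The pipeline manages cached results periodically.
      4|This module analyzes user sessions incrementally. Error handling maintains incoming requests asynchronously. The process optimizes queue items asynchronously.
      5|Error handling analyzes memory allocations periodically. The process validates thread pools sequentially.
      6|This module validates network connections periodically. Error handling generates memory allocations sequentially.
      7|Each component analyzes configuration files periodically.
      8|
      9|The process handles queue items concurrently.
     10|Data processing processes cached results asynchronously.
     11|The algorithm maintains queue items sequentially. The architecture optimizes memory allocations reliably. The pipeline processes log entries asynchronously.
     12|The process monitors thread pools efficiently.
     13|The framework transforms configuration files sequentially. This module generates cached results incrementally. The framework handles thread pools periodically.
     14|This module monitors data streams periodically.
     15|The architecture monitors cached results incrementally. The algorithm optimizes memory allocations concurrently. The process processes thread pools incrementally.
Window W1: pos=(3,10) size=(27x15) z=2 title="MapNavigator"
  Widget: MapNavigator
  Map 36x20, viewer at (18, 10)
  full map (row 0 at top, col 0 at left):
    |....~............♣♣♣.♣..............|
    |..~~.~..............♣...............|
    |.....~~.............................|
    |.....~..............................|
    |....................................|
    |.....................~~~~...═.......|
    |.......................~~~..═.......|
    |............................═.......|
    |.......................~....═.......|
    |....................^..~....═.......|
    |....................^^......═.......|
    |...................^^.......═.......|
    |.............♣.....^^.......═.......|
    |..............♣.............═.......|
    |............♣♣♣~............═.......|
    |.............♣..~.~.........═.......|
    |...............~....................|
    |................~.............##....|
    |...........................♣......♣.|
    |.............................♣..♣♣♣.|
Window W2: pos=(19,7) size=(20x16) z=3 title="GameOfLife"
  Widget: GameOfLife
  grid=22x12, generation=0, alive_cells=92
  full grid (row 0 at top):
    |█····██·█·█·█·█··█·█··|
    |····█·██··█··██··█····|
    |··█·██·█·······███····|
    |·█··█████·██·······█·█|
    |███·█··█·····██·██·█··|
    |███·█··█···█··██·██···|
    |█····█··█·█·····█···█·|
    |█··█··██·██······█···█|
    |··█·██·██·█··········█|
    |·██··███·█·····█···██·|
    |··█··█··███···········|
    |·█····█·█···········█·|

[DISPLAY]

                                            
                                            
                                            
                                            
                                            
                  ┏━━━━━━━━━━━━━━━━━━┓      
                  ┃ GameOfLife       ┃      
                  ┠──────────────────┨      
  ┏━━━━━━━━━━━━━━━┃Gen: 0            ┃      
━━┃ MapNavigator  ┃···██·█·█·█·█··█·█┃      
 D┠───────────────┃··█·██··█··██··█··┃      
──┃...............┃█·██·█·······███··┃      
Ea┃...............┃··█████·██·······█┃      
Th┃...............┃█·█··█·····██·██·█┃      
Th┃...............┃█·█··█···█··██·██·┃      
Th┃..............^┃···█··█·█·····█···┃      
Er┃............@.^┃·█··██·██······█··┃      
Th┃.............^^┃█·██·██·█·········┃      
Ea┃.......♣.....^^┃█··███·█·····█···█┃      


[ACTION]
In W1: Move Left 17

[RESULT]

                                            
                                            
                                            
                                            
                                            
                  ┏━━━━━━━━━━━━━━━━━━┓      
                  ┃ GameOfLife       ┃      
                  ┠──────────────────┨      
  ┏━━━━━━━━━━━━━━━┃Gen: 0            ┃      
━━┃ MapNavigator  ┃···██·█·█·█·█··█·█┃      
 D┠───────────────┃··█·██··█··██··█··┃      
──┃           ....┃█·██·█·······███··┃      
Ea┃           ....┃··█████·██·······█┃      
Th┃           ....┃█·█··█·····██·██·█┃      
Th┃           ....┃█·█··█···█··██·██·┃      
Th┃           ....┃···█··█·█·····█···┃      
Er┃           .@..┃·█··██·██······█··┃      
Th┃           ....┃█·██·██·█·········┃      
Ea┃           ....┃█··███·█·····█···█┃      


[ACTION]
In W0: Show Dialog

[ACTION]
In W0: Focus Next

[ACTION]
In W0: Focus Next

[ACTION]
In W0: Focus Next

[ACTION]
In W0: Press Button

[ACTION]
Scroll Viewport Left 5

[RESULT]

                                            
                                            
                                            
                                            
                                            
                   ┏━━━━━━━━━━━━━━━━━━┓     
                   ┃ GameOfLife       ┃     
                   ┠──────────────────┨     
   ┏━━━━━━━━━━━━━━━┃Gen: 0            ┃     
┏━━┃ MapNavigator  ┃···██·█·█·█·█··█·█┃     
┃ D┠───────────────┃··█·██··█··██··█··┃     
┠──┃           ....┃█·██·█·······███··┃     
┃Ea┃           ....┃··█████·██·······█┃     
┃Th┃           ....┃█·█··█·····██·██·█┃     
┃Th┃           ....┃█·█··█···█··██·██·┃     
┃Th┃           ....┃···█··█·█·····█···┃     
┃Er┃           .@..┃·█··██·██······█··┃     
┃Th┃           ....┃█·██·██·█·········┃     
┃Ea┃           ....┃█··███·█·····█···█┃     


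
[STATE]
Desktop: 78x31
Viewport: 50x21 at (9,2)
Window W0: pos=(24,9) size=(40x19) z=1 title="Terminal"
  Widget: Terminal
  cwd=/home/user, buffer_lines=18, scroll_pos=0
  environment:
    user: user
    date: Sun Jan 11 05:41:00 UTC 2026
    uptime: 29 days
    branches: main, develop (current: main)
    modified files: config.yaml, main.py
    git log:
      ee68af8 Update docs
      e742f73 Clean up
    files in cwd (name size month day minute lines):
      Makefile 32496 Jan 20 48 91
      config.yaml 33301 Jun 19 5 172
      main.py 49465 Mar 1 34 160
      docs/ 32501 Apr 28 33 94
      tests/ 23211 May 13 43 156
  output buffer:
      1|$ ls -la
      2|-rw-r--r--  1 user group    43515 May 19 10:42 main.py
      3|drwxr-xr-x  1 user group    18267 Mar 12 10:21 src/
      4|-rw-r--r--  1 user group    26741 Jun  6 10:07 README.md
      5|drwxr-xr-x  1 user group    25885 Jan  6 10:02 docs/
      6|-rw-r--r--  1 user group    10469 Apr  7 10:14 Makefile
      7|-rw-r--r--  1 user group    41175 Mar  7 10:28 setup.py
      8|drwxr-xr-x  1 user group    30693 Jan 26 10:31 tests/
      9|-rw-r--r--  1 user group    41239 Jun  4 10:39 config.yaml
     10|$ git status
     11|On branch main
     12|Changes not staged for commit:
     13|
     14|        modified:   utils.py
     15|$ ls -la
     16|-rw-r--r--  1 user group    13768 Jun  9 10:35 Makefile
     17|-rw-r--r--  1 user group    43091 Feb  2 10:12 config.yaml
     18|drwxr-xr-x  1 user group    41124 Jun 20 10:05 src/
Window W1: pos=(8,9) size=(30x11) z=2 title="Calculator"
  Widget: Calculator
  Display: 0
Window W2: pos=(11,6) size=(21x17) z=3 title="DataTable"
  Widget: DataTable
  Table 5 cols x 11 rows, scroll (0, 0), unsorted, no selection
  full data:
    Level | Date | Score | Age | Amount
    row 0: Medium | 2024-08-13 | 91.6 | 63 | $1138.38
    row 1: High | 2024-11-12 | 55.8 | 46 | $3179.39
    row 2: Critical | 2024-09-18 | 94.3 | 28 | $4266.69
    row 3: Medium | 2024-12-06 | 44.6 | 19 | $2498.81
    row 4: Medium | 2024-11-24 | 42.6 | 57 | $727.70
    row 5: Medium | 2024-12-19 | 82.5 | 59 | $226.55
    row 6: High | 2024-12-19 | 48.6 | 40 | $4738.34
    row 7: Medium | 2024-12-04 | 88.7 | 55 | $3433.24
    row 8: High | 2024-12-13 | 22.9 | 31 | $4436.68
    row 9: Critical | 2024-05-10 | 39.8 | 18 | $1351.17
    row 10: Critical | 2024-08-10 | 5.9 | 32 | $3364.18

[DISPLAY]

                                                  
                                                  
                                                  
                                                  
  ┏━━━━━━━━━━━━━━━━━━━┓                           
  ┃ DataTable         ┃                           
  ┠───────────────────┨                           
━━┃Level   │Date      ┃━━━━━┓━━━━━━━━━━━━━━━━━━━━━
 C┃────────┼──────────┃     ┃                     
──┃Medium  │2024-08-13┃─────┨─────────────────────
  ┃High    │2024-11-12┃    0┃                     
┌─┃Critical│2024-09-18┃     ┃ user group    43515 
│ ┃Medium  │2024-12-06┃     ┃ user group    18267 
├─┃Medium  │2024-11-24┃     ┃ user group    26741 
│ ┃Medium  │2024-12-19┃     ┃ user group    25885 
├─┃High    │2024-12-19┃     ┃ user group    10469 
│ ┃Medium  │2024-12-04┃     ┃ user group    41175 
━━┃High    │2024-12-13┃━━━━━┛ user group    30693 
  ┃Critical│2024-05-10┃r--  1 user group    41239 
  ┃Critical│2024-08-10┃tatus                      
  ┗━━━━━━━━━━━━━━━━━━━┛ch main                    


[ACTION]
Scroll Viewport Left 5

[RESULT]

                                                  
                                                  
                                                  
                                                  
       ┏━━━━━━━━━━━━━━━━━━━┓                      
       ┃ DataTable         ┃                      
       ┠───────────────────┨                      
    ┏━━┃Level   │Date      ┃━━━━━┓━━━━━━━━━━━━━━━━
    ┃ C┃────────┼──────────┃     ┃                
    ┠──┃Medium  │2024-08-13┃─────┨────────────────
    ┃  ┃High    │2024-11-12┃    0┃                
    ┃┌─┃Critical│2024-09-18┃     ┃ user group    4
    ┃│ ┃Medium  │2024-12-06┃     ┃ user group    1
    ┃├─┃Medium  │2024-11-24┃     ┃ user group    2
    ┃│ ┃Medium  │2024-12-19┃     ┃ user group    2
    ┃├─┃High    │2024-12-19┃     ┃ user group    1
    ┃│ ┃Medium  │2024-12-04┃     ┃ user group    4
    ┗━━┃High    │2024-12-13┃━━━━━┛ user group    3
       ┃Critical│2024-05-10┃r--  1 user group    4
       ┃Critical│2024-08-10┃tatus                 
       ┗━━━━━━━━━━━━━━━━━━━┛ch main               


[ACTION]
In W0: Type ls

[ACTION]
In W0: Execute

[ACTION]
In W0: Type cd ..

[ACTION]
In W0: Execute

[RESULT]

                                                  
                                                  
                                                  
                                                  
       ┏━━━━━━━━━━━━━━━━━━━┓                      
       ┃ DataTable         ┃                      
       ┠───────────────────┨                      
    ┏━━┃Level   │Date      ┃━━━━━┓━━━━━━━━━━━━━━━━
    ┃ C┃────────┼──────────┃     ┃                
    ┠──┃Medium  │2024-08-13┃─────┨────────────────
    ┃  ┃High    │2024-11-12┃    0┃ user group    4
    ┃┌─┃Critical│2024-09-18┃     ┃                
    ┃│ ┃Medium  │2024-12-06┃     ┃n               
    ┃├─┃Medium  │2024-11-24┃     ┃taged for commit
    ┃│ ┃Medium  │2024-12-19┃     ┃                
    ┃├─┃High    │2024-12-19┃     ┃ied:   utils.py 
    ┃│ ┃Medium  │2024-12-04┃     ┃                
    ┗━━┃High    │2024-12-13┃━━━━━┛ user group    1
       ┃Critical│2024-05-10┃r--  1 user group    4
       ┃Critical│2024-08-10┃r-x  1 user group    4
       ┗━━━━━━━━━━━━━━━━━━━┛                      


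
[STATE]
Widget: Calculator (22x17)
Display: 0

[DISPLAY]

                     0
┌───┬───┬───┬───┐     
│ 7 │ 8 │ 9 │ ÷ │     
├───┼───┼───┼───┤     
│ 4 │ 5 │ 6 │ × │     
├───┼───┼───┼───┤     
│ 1 │ 2 │ 3 │ - │     
├───┼───┼───┼───┤     
│ 0 │ . │ = │ + │     
├───┼───┼───┼───┤     
│ C │ MC│ MR│ M+│     
└───┴───┴───┴───┘     
                      
                      
                      
                      
                      


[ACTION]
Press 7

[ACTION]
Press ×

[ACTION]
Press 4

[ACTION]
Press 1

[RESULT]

                    41
┌───┬───┬───┬───┐     
│ 7 │ 8 │ 9 │ ÷ │     
├───┼───┼───┼───┤     
│ 4 │ 5 │ 6 │ × │     
├───┼───┼───┼───┤     
│ 1 │ 2 │ 3 │ - │     
├───┼───┼───┼───┤     
│ 0 │ . │ = │ + │     
├───┼───┼───┼───┤     
│ C │ MC│ MR│ M+│     
└───┴───┴───┴───┘     
                      
                      
                      
                      
                      


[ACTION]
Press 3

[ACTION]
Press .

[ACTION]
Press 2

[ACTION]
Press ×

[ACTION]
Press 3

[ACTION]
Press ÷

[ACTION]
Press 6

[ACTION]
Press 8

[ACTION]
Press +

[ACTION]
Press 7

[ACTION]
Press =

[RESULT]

           134.6058824
┌───┬───┬───┬───┐     
│ 7 │ 8 │ 9 │ ÷ │     
├───┼───┼───┼───┤     
│ 4 │ 5 │ 6 │ × │     
├───┼───┼───┼───┤     
│ 1 │ 2 │ 3 │ - │     
├───┼───┼───┼───┤     
│ 0 │ . │ = │ + │     
├───┼───┼───┼───┤     
│ C │ MC│ MR│ M+│     
└───┴───┴───┴───┘     
                      
                      
                      
                      
                      


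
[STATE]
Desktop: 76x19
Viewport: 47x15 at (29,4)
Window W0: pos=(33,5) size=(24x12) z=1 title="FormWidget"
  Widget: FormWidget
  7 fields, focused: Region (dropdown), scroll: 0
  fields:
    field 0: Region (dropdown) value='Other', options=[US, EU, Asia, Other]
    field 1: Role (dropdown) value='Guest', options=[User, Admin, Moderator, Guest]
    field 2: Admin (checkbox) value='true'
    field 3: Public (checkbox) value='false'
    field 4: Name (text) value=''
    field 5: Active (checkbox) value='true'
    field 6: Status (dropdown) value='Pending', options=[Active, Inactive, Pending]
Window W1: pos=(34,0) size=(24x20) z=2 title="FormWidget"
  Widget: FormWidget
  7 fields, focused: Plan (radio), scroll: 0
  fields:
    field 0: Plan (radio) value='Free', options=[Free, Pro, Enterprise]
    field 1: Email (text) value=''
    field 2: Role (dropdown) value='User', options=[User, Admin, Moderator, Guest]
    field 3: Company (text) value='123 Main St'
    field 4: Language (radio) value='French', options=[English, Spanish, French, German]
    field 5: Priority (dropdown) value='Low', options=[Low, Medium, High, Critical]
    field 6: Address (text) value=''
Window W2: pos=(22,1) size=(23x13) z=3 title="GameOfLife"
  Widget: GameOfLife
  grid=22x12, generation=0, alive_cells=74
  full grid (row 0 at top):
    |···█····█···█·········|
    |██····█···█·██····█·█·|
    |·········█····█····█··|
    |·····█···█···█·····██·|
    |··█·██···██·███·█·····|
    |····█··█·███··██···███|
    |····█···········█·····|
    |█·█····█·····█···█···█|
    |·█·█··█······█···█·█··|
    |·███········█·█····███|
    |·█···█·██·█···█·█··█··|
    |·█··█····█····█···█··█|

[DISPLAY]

               ┃    [      ]┃                  
···█····█····█·┃    [User ▼]┃                  
···█···█·····██┃    [123 Ma]┃                  
···██·███·█····┃:   ( ) Engl┃                  
·█·███··██···██┃:   [Low  ▼]┃                  
··········█····┃    [      ]┃                  
·█·····█···█···┃            ┃                  
█······█···█·█·┃            ┃                  
······█·█····██┃            ┃                  
━━━━━━━━━━━━━━━┛            ┃                  
    ┃┃                      ┃                  
    ┃┃                      ┃                  
    ┗┃                      ┃                  
     ┃                      ┃                  
     ┃                      ┃                  


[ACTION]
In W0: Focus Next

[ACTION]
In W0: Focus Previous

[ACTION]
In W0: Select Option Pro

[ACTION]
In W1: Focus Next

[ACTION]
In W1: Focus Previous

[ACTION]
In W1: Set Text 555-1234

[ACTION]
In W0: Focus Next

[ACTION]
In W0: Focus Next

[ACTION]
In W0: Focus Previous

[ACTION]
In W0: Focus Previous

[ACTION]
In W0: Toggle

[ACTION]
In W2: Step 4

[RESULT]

               ┃    [      ]┃                  
·██·████·······┃    [User ▼]┃                  
··█·█████····█·┃    [123 Ma]┃                  
█··█···██····█·┃:   ( ) Engl┃                  
█·······█······┃:   [Low  ▼]┃                  
·█·····██··█···┃    [      ]┃                  
········█··█···┃            ┃                  
·······██····█·┃            ┃                  
··█·····█████·█┃            ┃                  
━━━━━━━━━━━━━━━┛            ┃                  
    ┃┃                      ┃                  
    ┃┃                      ┃                  
    ┗┃                      ┃                  
     ┃                      ┃                  
     ┃                      ┃                  


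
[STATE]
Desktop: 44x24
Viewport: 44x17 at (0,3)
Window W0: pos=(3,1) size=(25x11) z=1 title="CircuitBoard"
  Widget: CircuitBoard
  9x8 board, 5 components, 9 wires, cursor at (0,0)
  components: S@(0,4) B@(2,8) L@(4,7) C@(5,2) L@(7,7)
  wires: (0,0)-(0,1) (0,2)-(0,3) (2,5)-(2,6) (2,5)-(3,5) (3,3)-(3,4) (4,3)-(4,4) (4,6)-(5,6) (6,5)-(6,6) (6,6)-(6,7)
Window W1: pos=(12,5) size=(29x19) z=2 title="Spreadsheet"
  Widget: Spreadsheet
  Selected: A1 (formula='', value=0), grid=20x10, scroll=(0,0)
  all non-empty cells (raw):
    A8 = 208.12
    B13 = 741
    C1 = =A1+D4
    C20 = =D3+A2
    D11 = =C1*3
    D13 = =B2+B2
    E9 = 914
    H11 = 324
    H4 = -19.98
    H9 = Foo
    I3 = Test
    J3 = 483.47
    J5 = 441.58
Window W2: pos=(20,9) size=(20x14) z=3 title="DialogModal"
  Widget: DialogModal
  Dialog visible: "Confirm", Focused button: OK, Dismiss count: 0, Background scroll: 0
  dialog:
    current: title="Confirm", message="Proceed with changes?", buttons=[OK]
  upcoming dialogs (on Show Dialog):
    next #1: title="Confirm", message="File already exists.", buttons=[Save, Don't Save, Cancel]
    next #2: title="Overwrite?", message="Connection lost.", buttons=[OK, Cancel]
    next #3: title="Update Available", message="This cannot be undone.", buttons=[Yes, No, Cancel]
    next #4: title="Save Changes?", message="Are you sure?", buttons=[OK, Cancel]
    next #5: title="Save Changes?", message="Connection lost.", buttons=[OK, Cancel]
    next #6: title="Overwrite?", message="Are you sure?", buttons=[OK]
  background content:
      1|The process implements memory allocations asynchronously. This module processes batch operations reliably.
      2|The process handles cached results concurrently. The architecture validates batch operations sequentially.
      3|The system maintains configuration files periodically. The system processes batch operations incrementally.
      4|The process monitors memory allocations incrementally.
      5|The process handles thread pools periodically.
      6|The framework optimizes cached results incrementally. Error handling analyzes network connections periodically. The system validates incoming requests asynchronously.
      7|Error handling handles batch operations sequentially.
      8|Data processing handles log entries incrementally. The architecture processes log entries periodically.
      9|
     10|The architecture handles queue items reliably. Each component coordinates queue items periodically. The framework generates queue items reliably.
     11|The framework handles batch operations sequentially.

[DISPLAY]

   ┠───────────────────────┨                
   ┃   0 1 2 3 4 5 6 7 8   ┃                
   ┃0  [.]─ ┏━━━━━━━━━━━━━━━━━━━━━━━━━━━┓   
   ┃        ┃ Spreadsheet               ┃   
   ┃1       ┠───────────────────────────┨   
   ┃        ┃A1:                        ┃   
   ┃2       ┃       ┏━━━━━━━━━━━━━━━━━━┓┃   
   ┃        ┃-------┃ DialogModal      ┃┃   
   ┗━━━━━━━━┃  1    ┠──────────────────┨┃   
            ┃  2    ┃The process implem┃┃   
            ┃  3    ┃The process handle┃┃   
            ┃  4    ┃Th┌────────────┐ai┃┃   
            ┃  5    ┃Th│  Confirm   │to┃┃   
            ┃  6    ┃Th│Proceed with│le┃┃   
            ┃  7    ┃Th│    [OK]    │ti┃┃   
            ┃  8   2┃Er└────────────┘an┃┃   
            ┃  9    ┃Data processing ha┃┃   


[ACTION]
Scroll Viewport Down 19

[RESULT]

   ┃1       ┠───────────────────────────┨   
   ┃        ┃A1:                        ┃   
   ┃2       ┃       ┏━━━━━━━━━━━━━━━━━━┓┃   
   ┃        ┃-------┃ DialogModal      ┃┃   
   ┗━━━━━━━━┃  1    ┠──────────────────┨┃   
            ┃  2    ┃The process implem┃┃   
            ┃  3    ┃The process handle┃┃   
            ┃  4    ┃Th┌────────────┐ai┃┃   
            ┃  5    ┃Th│  Confirm   │to┃┃   
            ┃  6    ┃Th│Proceed with│le┃┃   
            ┃  7    ┃Th│    [OK]    │ti┃┃   
            ┃  8   2┃Er└────────────┘an┃┃   
            ┃  9    ┃Data processing ha┃┃   
            ┃ 10    ┃                  ┃┃   
            ┃ 11    ┃The architecture h┃┃   
            ┃ 12    ┗━━━━━━━━━━━━━━━━━━┛┃   
            ┗━━━━━━━━━━━━━━━━━━━━━━━━━━━┛   


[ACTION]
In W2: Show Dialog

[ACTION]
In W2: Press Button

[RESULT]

   ┃1       ┠───────────────────────────┨   
   ┃        ┃A1:                        ┃   
   ┃2       ┃       ┏━━━━━━━━━━━━━━━━━━┓┃   
   ┃        ┃-------┃ DialogModal      ┃┃   
   ┗━━━━━━━━┃  1    ┠──────────────────┨┃   
            ┃  2    ┃The process implem┃┃   
            ┃  3    ┃The process handle┃┃   
            ┃  4    ┃The system maintai┃┃   
            ┃  5    ┃The process monito┃┃   
            ┃  6    ┃The process handle┃┃   
            ┃  7    ┃The framework opti┃┃   
            ┃  8   2┃Error handling han┃┃   
            ┃  9    ┃Data processing ha┃┃   
            ┃ 10    ┃                  ┃┃   
            ┃ 11    ┃The architecture h┃┃   
            ┃ 12    ┗━━━━━━━━━━━━━━━━━━┛┃   
            ┗━━━━━━━━━━━━━━━━━━━━━━━━━━━┛   


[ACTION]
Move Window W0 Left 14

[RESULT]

┃1          ┠───────────────────────────┨   
┃           ┃A1:                        ┃   
┃2          ┃       ┏━━━━━━━━━━━━━━━━━━┓┃   
┃           ┃-------┃ DialogModal      ┃┃   
┗━━━━━━━━━━━┃  1    ┠──────────────────┨┃   
            ┃  2    ┃The process implem┃┃   
            ┃  3    ┃The process handle┃┃   
            ┃  4    ┃The system maintai┃┃   
            ┃  5    ┃The process monito┃┃   
            ┃  6    ┃The process handle┃┃   
            ┃  7    ┃The framework opti┃┃   
            ┃  8   2┃Error handling han┃┃   
            ┃  9    ┃Data processing ha┃┃   
            ┃ 10    ┃                  ┃┃   
            ┃ 11    ┃The architecture h┃┃   
            ┃ 12    ┗━━━━━━━━━━━━━━━━━━┛┃   
            ┗━━━━━━━━━━━━━━━━━━━━━━━━━━━┛   
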